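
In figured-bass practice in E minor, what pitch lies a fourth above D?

Counting 3 letter steps above D lands on G; in E minor, that letter is G.

G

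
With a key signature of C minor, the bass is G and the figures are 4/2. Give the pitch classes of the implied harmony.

G, Ab, C, Eb

The written figures 4/2 are shorthand for 6/4/2: the 6 is implied.
A second above G in this key is Ab.
A fourth above G in this key is C.
A sixth above G in this key is Eb.
Together with the bass G, this spells Ab major seventh in third inversion.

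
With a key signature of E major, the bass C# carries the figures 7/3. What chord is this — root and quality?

C# minor seventh

The figures 7/3 indicate a seventh chord in root position.
In root position the bass is the root, so the root is C#.
The chord tones are C#, E, G#, B, giving C# minor seventh.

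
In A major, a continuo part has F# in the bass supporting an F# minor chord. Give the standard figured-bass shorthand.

no figures

F# is the root of F# minor, so the chord is in root position.
A triad in root position is figured 5/3, conventionally abbreviated (no figures — root-position triad).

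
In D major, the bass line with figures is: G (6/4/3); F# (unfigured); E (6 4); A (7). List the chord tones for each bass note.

G, B, C#, E | F#, A, C# | E, A, C# | A, C#, E, G

G (6/4/3): G, B, C#, E.
F# (5/3): F#, A, C#.
E (6/4): E, A, C#.
A (7/5/3): A, C#, E, G.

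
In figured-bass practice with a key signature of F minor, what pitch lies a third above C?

Eb

Counting 2 letter steps above C lands on E; in F minor, that letter is Eb.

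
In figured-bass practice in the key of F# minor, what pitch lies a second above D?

E

Counting 1 letter step above D lands on E; in F# minor, that letter is E.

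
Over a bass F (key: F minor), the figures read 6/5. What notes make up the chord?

F, Ab, C, Db

The written figures 6/5 are shorthand for 6/5/3: the 3 is implied.
A third above F in this key is Ab.
A fifth above F in this key is C.
A sixth above F in this key is Db.
Together with the bass F, this spells Db major seventh in first inversion.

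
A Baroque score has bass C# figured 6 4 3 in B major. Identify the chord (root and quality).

The figures 6 4 3 indicate a seventh chord in second inversion.
In second inversion the root lies a fourth above the bass: a fourth above C# in B major is F#.
The chord tones are C#, E, F#, A#, giving F# dominant seventh.

F# dominant seventh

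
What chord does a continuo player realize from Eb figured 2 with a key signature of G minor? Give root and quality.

The figures 2 indicate a seventh chord in third inversion.
In third inversion the root lies a second above the bass: a second above Eb in G minor is F.
The chord tones are Eb, F, A, C, giving F dominant seventh.

F dominant seventh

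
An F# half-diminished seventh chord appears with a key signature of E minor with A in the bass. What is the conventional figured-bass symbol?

A is the third of F# half-diminished seventh, so the chord is in first inversion.
A seventh chord in first inversion is figured 6/5/3, conventionally abbreviated 6/5.

6/5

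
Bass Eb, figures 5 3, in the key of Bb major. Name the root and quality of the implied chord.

Eb major

The figures 5 3 indicate a triad in root position.
In root position the bass is the root, so the root is Eb.
The chord tones are Eb, G, Bb, giving Eb major.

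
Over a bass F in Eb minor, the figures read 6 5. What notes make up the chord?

The written figures 6 5 are shorthand for 6/5/3: the 3 is implied.
A third above F in this key is Ab.
A fifth above F in this key is Cb.
A sixth above F in this key is Db.
Together with the bass F, this spells Db dominant seventh in first inversion.

F, Ab, Cb, Db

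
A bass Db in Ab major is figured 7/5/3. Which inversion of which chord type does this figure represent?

seventh chord, root position

Intervals of 7/5/3 above the bass form a seventh chord; the bass is the root, so this is root position.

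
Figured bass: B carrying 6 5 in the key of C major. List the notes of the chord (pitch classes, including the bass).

B, D, F, G

The written figures 6 5 are shorthand for 6/5/3: the 3 is implied.
A third above B in this key is D.
A fifth above B in this key is F.
A sixth above B in this key is G.
Together with the bass B, this spells G dominant seventh in first inversion.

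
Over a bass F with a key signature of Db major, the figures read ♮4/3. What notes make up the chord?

F, Ab, B, Db

The written figures ♮4/3 are shorthand for 6/4/3: the 6 is implied.
A third above F in this key is Ab.
A fourth above F in this key is Bb, made natural (B) by the ♮ figure.
A sixth above F in this key is Db.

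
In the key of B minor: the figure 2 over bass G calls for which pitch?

Counting 1 letter step above G lands on A; in B minor, that letter is A.

A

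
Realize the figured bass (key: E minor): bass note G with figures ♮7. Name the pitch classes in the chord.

The written figures ♮7 are shorthand for 7/5/3: the 5/3 are implied.
A third above G in this key is B.
A fifth above G in this key is D.
A seventh above G in this key is F#, made natural (F) by the ♮ figure.
Together with the bass G, this spells G dominant seventh in root position.

G, B, D, F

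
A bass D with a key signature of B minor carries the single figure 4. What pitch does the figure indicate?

Counting 3 letter steps above D lands on G; in B minor, that letter is G.

G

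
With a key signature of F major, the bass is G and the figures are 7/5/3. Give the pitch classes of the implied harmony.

G, Bb, D, F

A third above G in this key is Bb.
A fifth above G in this key is D.
A seventh above G in this key is F.
Together with the bass G, this spells G minor seventh in root position.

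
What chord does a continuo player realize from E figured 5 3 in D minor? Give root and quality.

E diminished

The figures 5 3 indicate a triad in root position.
In root position the bass is the root, so the root is E.
The chord tones are E, G, Bb, giving E diminished.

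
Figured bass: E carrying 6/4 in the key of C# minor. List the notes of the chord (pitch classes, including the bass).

E, A, C#

A fourth above E in this key is A.
A sixth above E in this key is C#.
Together with the bass E, this spells A major in second inversion.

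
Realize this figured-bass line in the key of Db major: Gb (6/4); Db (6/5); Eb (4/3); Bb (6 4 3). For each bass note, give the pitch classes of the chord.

Gb, C, Eb | Db, F, Ab, Bb | Eb, Gb, Ab, C | Bb, Db, Eb, Gb

Gb (6/4): Gb, C, Eb.
Db (6/5/3): Db, F, Ab, Bb.
Eb (6/4/3): Eb, Gb, Ab, C.
Bb (6/4/3): Bb, Db, Eb, Gb.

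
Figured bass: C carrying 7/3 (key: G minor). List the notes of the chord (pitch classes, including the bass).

C, Eb, G, Bb

The written figures 7/3 are shorthand for 7/5/3: the 5 is implied.
A third above C in this key is Eb.
A fifth above C in this key is G.
A seventh above C in this key is Bb.
Together with the bass C, this spells C minor seventh in root position.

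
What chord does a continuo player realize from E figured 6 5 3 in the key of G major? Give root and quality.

The figures 6 5 3 indicate a seventh chord in first inversion.
In first inversion the root lies a sixth above the bass: a sixth above E in G major is C.
The chord tones are E, G, B, C, giving C major seventh.

C major seventh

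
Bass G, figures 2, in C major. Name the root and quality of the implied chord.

The figures 2 indicate a seventh chord in third inversion.
In third inversion the root lies a second above the bass: a second above G in C major is A.
The chord tones are G, A, C, E, giving A minor seventh.

A minor seventh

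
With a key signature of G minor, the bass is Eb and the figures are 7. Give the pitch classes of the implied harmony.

Eb, G, Bb, D

The written figures 7 are shorthand for 7/5/3: the 5/3 are implied.
A third above Eb in this key is G.
A fifth above Eb in this key is Bb.
A seventh above Eb in this key is D.
Together with the bass Eb, this spells Eb major seventh in root position.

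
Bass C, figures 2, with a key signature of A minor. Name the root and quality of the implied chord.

D minor seventh

The figures 2 indicate a seventh chord in third inversion.
In third inversion the root lies a second above the bass: a second above C in A minor is D.
The chord tones are C, D, F, A, giving D minor seventh.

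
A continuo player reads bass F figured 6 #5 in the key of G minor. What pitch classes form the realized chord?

F, A, C#, D

The written figures 6 #5 are shorthand for 6/5/3: the 3 is implied.
A third above F in this key is A.
A fifth above F in this key is C, raised to C# by the sharp.
A sixth above F in this key is D.
Together with the bass F, this spells D minor-major seventh in first inversion.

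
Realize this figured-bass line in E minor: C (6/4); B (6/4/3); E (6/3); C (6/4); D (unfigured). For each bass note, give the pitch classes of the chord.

C, F#, A | B, D, E, G | E, G, C | C, F#, A | D, F#, A

C (6/4): C, F#, A.
B (6/4/3): B, D, E, G.
E (6/3): E, G, C.
C (6/4): C, F#, A.
D (5/3): D, F#, A.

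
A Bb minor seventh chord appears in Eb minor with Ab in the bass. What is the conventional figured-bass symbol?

Ab is the seventh of Bb minor seventh, so the chord is in third inversion.
A seventh chord in third inversion is figured 6/4/2, conventionally abbreviated 4/2.

4/2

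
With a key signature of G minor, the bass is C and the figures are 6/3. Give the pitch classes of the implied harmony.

C, Eb, A

A third above C in this key is Eb.
A sixth above C in this key is A.
Together with the bass C, this spells A diminished in first inversion.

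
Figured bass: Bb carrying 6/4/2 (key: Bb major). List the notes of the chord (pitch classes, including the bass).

Bb, C, Eb, G

A second above Bb in this key is C.
A fourth above Bb in this key is Eb.
A sixth above Bb in this key is G.
Together with the bass Bb, this spells C minor seventh in third inversion.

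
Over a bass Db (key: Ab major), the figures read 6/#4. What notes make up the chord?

Db, G#, Bb

A fourth above Db in this key is G, raised to G# by the sharp.
A sixth above Db in this key is Bb.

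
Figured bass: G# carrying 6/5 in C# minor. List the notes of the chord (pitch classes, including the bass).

G#, B, D#, E

The written figures 6/5 are shorthand for 6/5/3: the 3 is implied.
A third above G# in this key is B.
A fifth above G# in this key is D#.
A sixth above G# in this key is E.
Together with the bass G#, this spells E major seventh in first inversion.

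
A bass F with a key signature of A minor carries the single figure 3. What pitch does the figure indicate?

A

Counting 2 letter steps above F lands on A; in A minor, that letter is A.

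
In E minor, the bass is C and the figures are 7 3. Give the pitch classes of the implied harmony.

The written figures 7 3 are shorthand for 7/5/3: the 5 is implied.
A third above C in this key is E.
A fifth above C in this key is G.
A seventh above C in this key is B.
Together with the bass C, this spells C major seventh in root position.

C, E, G, B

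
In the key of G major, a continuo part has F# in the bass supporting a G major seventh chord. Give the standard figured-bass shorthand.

4/2

F# is the seventh of G major seventh, so the chord is in third inversion.
A seventh chord in third inversion is figured 6/4/2, conventionally abbreviated 4/2.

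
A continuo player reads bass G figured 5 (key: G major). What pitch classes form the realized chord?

The written figures 5 are shorthand for 5/3: the 3 is implied.
A third above G in this key is B.
A fifth above G in this key is D.
Together with the bass G, this spells G major in root position.

G, B, D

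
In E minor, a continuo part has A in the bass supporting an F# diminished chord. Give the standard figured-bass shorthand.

A is the third of F# diminished, so the chord is in first inversion.
A triad in first inversion is figured 6/3, conventionally abbreviated 6.

6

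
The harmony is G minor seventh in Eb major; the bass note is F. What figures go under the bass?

4/2

F is the seventh of G minor seventh, so the chord is in third inversion.
A seventh chord in third inversion is figured 6/4/2, conventionally abbreviated 4/2.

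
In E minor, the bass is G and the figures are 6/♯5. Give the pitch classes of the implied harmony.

G, B, D#, E

The written figures 6/♯5 are shorthand for 6/5/3: the 3 is implied.
A third above G in this key is B.
A fifth above G in this key is D, raised to D# by the sharp.
A sixth above G in this key is E.
Together with the bass G, this spells E minor-major seventh in first inversion.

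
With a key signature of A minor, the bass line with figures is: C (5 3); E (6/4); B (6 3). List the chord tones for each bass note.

C, E, G | E, A, C | B, D, G

C (5/3): C, E, G.
E (6/4): E, A, C.
B (6/3): B, D, G.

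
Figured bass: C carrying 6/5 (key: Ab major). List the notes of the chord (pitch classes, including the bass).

The written figures 6/5 are shorthand for 6/5/3: the 3 is implied.
A third above C in this key is Eb.
A fifth above C in this key is G.
A sixth above C in this key is Ab.
Together with the bass C, this spells Ab major seventh in first inversion.

C, Eb, G, Ab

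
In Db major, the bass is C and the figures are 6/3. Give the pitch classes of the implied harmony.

A third above C in this key is Eb.
A sixth above C in this key is Ab.
Together with the bass C, this spells Ab major in first inversion.

C, Eb, Ab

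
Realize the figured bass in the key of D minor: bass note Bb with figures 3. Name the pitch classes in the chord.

The written figures 3 are shorthand for 5/3: the 5 is implied.
A third above Bb in this key is D.
A fifth above Bb in this key is F.
Together with the bass Bb, this spells Bb major in root position.

Bb, D, F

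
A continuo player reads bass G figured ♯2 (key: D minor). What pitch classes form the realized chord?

The written figures ♯2 are shorthand for 6/4/2: the 6/4 are implied.
A second above G in this key is A, raised to A# by the sharp.
A fourth above G in this key is C.
A sixth above G in this key is E.

G, A#, C, E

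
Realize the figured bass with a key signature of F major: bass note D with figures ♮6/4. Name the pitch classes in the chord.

A fourth above D in this key is G.
A sixth above D in this key is Bb, made natural (B) by the ♮ figure.
Together with the bass D, this spells G major in second inversion.

D, G, B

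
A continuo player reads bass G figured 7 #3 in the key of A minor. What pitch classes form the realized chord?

The written figures 7 #3 are shorthand for 7/5/3: the 5 is implied.
A third above G in this key is B, raised to B# by the sharp.
A fifth above G in this key is D.
A seventh above G in this key is F.

G, B#, D, F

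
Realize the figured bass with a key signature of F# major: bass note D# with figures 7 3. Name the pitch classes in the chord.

D#, F#, A#, C#

The written figures 7 3 are shorthand for 7/5/3: the 5 is implied.
A third above D# in this key is F#.
A fifth above D# in this key is A#.
A seventh above D# in this key is C#.
Together with the bass D#, this spells D# minor seventh in root position.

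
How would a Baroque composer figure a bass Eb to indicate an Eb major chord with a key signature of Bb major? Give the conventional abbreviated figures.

Eb is the root of Eb major, so the chord is in root position.
A triad in root position is figured 5/3, conventionally abbreviated (no figures — root-position triad).

no figures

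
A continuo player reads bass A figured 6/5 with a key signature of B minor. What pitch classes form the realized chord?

A, C#, E, F#

The written figures 6/5 are shorthand for 6/5/3: the 3 is implied.
A third above A in this key is C#.
A fifth above A in this key is E.
A sixth above A in this key is F#.
Together with the bass A, this spells F# minor seventh in first inversion.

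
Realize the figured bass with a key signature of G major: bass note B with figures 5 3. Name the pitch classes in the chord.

B, D, F#

A third above B in this key is D.
A fifth above B in this key is F#.
Together with the bass B, this spells B minor in root position.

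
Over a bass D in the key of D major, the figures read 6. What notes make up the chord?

D, F#, B

The written figures 6 are shorthand for 6/3: the 3 is implied.
A third above D in this key is F#.
A sixth above D in this key is B.
Together with the bass D, this spells B minor in first inversion.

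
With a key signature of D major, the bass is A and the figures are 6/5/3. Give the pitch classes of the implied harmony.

A third above A in this key is C#.
A fifth above A in this key is E.
A sixth above A in this key is F#.
Together with the bass A, this spells F# minor seventh in first inversion.

A, C#, E, F#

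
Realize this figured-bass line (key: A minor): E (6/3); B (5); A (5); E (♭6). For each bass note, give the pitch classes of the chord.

E, G, C | B, D, F | A, C, E | E, G, Cb

E (6/3): E, G, C.
B (5/3): B, D, F.
A (5/3): A, C, E.
E (b6/3): E, G, Cb.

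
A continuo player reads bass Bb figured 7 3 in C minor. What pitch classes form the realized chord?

Bb, D, F, Ab

The written figures 7 3 are shorthand for 7/5/3: the 5 is implied.
A third above Bb in this key is D.
A fifth above Bb in this key is F.
A seventh above Bb in this key is Ab.
Together with the bass Bb, this spells Bb dominant seventh in root position.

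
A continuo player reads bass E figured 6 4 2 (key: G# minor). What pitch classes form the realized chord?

A second above E in this key is F#.
A fourth above E in this key is A#.
A sixth above E in this key is C#.
Together with the bass E, this spells F# dominant seventh in third inversion.

E, F#, A#, C#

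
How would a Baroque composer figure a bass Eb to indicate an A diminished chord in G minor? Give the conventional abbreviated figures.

6/4

Eb is the fifth of A diminished, so the chord is in second inversion.
A triad in second inversion is figured 6/4, conventionally abbreviated 6/4.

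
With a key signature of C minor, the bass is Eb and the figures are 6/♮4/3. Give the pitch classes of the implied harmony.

A third above Eb in this key is G.
A fourth above Eb in this key is Ab, made natural (A) by the ♮ figure.
A sixth above Eb in this key is C.
Together with the bass Eb, this spells A half-diminished seventh in second inversion.

Eb, G, A, C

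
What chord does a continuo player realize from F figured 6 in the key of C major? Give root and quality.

The figures 6 indicate a triad in first inversion.
In first inversion the root lies a sixth above the bass: a sixth above F in C major is D.
The chord tones are F, A, D, giving D minor.

D minor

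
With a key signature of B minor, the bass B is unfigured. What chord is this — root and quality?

B minor

An unfigured bass indicates a triad in root position.
In root position the bass is the root, so the root is B.
The chord tones are B, D, F#, giving B minor.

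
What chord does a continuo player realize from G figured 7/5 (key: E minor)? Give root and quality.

G major seventh

The figures 7/5 indicate a seventh chord in root position.
In root position the bass is the root, so the root is G.
The chord tones are G, B, D, F#, giving G major seventh.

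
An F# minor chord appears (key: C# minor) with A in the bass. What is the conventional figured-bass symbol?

A is the third of F# minor, so the chord is in first inversion.
A triad in first inversion is figured 6/3, conventionally abbreviated 6.

6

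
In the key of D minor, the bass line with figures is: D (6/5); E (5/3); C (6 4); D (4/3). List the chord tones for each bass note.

D, F, A, Bb | E, G, Bb | C, F, A | D, F, G, Bb

D (6/5/3): D, F, A, Bb.
E (5/3): E, G, Bb.
C (6/4): C, F, A.
D (6/4/3): D, F, G, Bb.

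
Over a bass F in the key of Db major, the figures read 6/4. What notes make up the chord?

F, Bb, Db

A fourth above F in this key is Bb.
A sixth above F in this key is Db.
Together with the bass F, this spells Bb minor in second inversion.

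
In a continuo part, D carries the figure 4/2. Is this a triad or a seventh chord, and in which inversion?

seventh chord, third inversion

4/2 is shorthand for 6/4/2.
Intervals of 6/4/2 above the bass form a seventh chord; the bass is the seventh, so this is third inversion.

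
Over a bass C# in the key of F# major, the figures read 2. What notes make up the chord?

C#, D#, F#, A#

The written figures 2 are shorthand for 6/4/2: the 6/4 are implied.
A second above C# in this key is D#.
A fourth above C# in this key is F#.
A sixth above C# in this key is A#.
Together with the bass C#, this spells D# minor seventh in third inversion.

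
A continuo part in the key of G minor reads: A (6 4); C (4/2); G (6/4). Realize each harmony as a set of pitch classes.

A, D, F | C, D, F, A | G, C, Eb

A (6/4): A, D, F.
C (6/4/2): C, D, F, A.
G (6/4): G, C, Eb.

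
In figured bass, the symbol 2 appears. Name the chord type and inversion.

2 is shorthand for 6/4/2.
Intervals of 6/4/2 above the bass form a seventh chord; the bass is the seventh, so this is third inversion.

seventh chord, third inversion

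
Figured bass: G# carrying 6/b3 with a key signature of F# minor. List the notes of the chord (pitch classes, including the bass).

G#, Bb, E

A third above G# in this key is B, lowered to Bb by the flat.
A sixth above G# in this key is E.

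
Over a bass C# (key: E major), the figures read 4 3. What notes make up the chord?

C#, E, F#, A

The written figures 4 3 are shorthand for 6/4/3: the 6 is implied.
A third above C# in this key is E.
A fourth above C# in this key is F#.
A sixth above C# in this key is A.
Together with the bass C#, this spells F# minor seventh in second inversion.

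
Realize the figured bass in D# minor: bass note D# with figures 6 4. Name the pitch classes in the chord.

A fourth above D# in this key is G#.
A sixth above D# in this key is B.
Together with the bass D#, this spells G# minor in second inversion.

D#, G#, B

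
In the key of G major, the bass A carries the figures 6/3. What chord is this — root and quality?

F# diminished

The figures 6/3 indicate a triad in first inversion.
In first inversion the root lies a sixth above the bass: a sixth above A in G major is F#.
The chord tones are A, C, F#, giving F# diminished.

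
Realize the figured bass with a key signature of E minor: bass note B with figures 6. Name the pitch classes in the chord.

The written figures 6 are shorthand for 6/3: the 3 is implied.
A third above B in this key is D.
A sixth above B in this key is G.
Together with the bass B, this spells G major in first inversion.

B, D, G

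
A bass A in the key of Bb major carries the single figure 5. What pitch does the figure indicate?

Eb

Counting 4 letter steps above A lands on E; in Bb major, that letter is Eb.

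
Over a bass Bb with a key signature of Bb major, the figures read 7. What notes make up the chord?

The written figures 7 are shorthand for 7/5/3: the 5/3 are implied.
A third above Bb in this key is D.
A fifth above Bb in this key is F.
A seventh above Bb in this key is A.
Together with the bass Bb, this spells Bb major seventh in root position.

Bb, D, F, A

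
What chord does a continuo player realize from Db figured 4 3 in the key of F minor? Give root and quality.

G half-diminished seventh

The figures 4 3 indicate a seventh chord in second inversion.
In second inversion the root lies a fourth above the bass: a fourth above Db in F minor is G.
The chord tones are Db, F, G, Bb, giving G half-diminished seventh.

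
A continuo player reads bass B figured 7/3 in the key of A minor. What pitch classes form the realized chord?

B, D, F, A

The written figures 7/3 are shorthand for 7/5/3: the 5 is implied.
A third above B in this key is D.
A fifth above B in this key is F.
A seventh above B in this key is A.
Together with the bass B, this spells B half-diminished seventh in root position.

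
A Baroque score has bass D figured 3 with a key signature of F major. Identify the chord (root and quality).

The figures 3 indicate a triad in root position.
In root position the bass is the root, so the root is D.
The chord tones are D, F, A, giving D minor.

D minor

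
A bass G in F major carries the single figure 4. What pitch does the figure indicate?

C

Counting 3 letter steps above G lands on C; in F major, that letter is C.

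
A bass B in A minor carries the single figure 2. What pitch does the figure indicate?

C

Counting 1 letter step above B lands on C; in A minor, that letter is C.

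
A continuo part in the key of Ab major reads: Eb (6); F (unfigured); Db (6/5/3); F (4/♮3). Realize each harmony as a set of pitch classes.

Eb, G, C | F, Ab, C | Db, F, Ab, Bb | F, A, Bb, Db

Eb (6/3): Eb, G, C.
F (5/3): F, Ab, C.
Db (6/5/3): Db, F, Ab, Bb.
F (6/4/♮3): F, A, Bb, Db.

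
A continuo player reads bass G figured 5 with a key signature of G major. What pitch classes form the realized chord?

The written figures 5 are shorthand for 5/3: the 3 is implied.
A third above G in this key is B.
A fifth above G in this key is D.
Together with the bass G, this spells G major in root position.

G, B, D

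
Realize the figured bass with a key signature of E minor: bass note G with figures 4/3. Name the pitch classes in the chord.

The written figures 4/3 are shorthand for 6/4/3: the 6 is implied.
A third above G in this key is B.
A fourth above G in this key is C.
A sixth above G in this key is E.
Together with the bass G, this spells C major seventh in second inversion.

G, B, C, E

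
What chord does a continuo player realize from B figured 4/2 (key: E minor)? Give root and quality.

The figures 4/2 indicate a seventh chord in third inversion.
In third inversion the root lies a second above the bass: a second above B in E minor is C.
The chord tones are B, C, E, G, giving C major seventh.

C major seventh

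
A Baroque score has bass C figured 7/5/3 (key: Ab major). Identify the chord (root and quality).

The figures 7/5/3 indicate a seventh chord in root position.
In root position the bass is the root, so the root is C.
The chord tones are C, Eb, G, Bb, giving C minor seventh.

C minor seventh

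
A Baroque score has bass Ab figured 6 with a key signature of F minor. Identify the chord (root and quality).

F minor

The figures 6 indicate a triad in first inversion.
In first inversion the root lies a sixth above the bass: a sixth above Ab in F minor is F.
The chord tones are Ab, C, F, giving F minor.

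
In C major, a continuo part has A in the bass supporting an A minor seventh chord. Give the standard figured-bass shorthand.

7

A is the root of A minor seventh, so the chord is in root position.
A seventh chord in root position is figured 7/5/3, conventionally abbreviated 7.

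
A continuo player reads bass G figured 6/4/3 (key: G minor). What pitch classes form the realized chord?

A third above G in this key is Bb.
A fourth above G in this key is C.
A sixth above G in this key is Eb.
Together with the bass G, this spells C minor seventh in second inversion.

G, Bb, C, Eb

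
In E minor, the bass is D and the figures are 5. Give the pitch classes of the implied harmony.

D, F#, A

The written figures 5 are shorthand for 5/3: the 3 is implied.
A third above D in this key is F#.
A fifth above D in this key is A.
Together with the bass D, this spells D major in root position.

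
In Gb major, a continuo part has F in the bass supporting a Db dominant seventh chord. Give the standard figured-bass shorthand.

6/5

F is the third of Db dominant seventh, so the chord is in first inversion.
A seventh chord in first inversion is figured 6/5/3, conventionally abbreviated 6/5.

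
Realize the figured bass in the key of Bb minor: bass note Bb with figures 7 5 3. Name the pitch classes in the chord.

Bb, Db, F, Ab

A third above Bb in this key is Db.
A fifth above Bb in this key is F.
A seventh above Bb in this key is Ab.
Together with the bass Bb, this spells Bb minor seventh in root position.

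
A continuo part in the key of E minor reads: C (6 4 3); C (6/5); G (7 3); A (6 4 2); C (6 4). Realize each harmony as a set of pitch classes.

C, E, F#, A | C, E, G, A | G, B, D, F# | A, B, D, F# | C, F#, A

C (6/4/3): C, E, F#, A.
C (6/5/3): C, E, G, A.
G (7/5/3): G, B, D, F#.
A (6/4/2): A, B, D, F#.
C (6/4): C, F#, A.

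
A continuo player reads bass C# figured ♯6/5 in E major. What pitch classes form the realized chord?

The written figures ♯6/5 are shorthand for 6/5/3: the 3 is implied.
A third above C# in this key is E.
A fifth above C# in this key is G#.
A sixth above C# in this key is A, raised to A# by the sharp.
Together with the bass C#, this spells A# half-diminished seventh in first inversion.

C#, E, G#, A#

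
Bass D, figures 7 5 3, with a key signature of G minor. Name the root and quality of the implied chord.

The figures 7 5 3 indicate a seventh chord in root position.
In root position the bass is the root, so the root is D.
The chord tones are D, F, A, C, giving D minor seventh.

D minor seventh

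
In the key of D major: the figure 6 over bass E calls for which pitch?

C#

Counting 5 letter steps above E lands on C; in D major, that letter is C#.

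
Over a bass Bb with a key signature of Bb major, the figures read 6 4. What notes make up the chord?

A fourth above Bb in this key is Eb.
A sixth above Bb in this key is G.
Together with the bass Bb, this spells Eb major in second inversion.

Bb, Eb, G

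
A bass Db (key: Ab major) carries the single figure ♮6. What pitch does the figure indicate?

Counting 5 letter steps above Db lands on B; in Ab major, that letter is Bb.
The ♮6 figure makes it natural, giving B.

B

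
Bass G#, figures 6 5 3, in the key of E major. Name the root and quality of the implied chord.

The figures 6 5 3 indicate a seventh chord in first inversion.
In first inversion the root lies a sixth above the bass: a sixth above G# in E major is E.
The chord tones are G#, B, D#, E, giving E major seventh.

E major seventh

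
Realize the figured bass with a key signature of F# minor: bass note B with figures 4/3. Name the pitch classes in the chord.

B, D, E, G#

The written figures 4/3 are shorthand for 6/4/3: the 6 is implied.
A third above B in this key is D.
A fourth above B in this key is E.
A sixth above B in this key is G#.
Together with the bass B, this spells E dominant seventh in second inversion.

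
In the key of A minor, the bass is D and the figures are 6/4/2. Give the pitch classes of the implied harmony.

D, E, G, B

A second above D in this key is E.
A fourth above D in this key is G.
A sixth above D in this key is B.
Together with the bass D, this spells E minor seventh in third inversion.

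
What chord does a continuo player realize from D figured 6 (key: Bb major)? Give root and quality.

Bb major

The figures 6 indicate a triad in first inversion.
In first inversion the root lies a sixth above the bass: a sixth above D in Bb major is Bb.
The chord tones are D, F, Bb, giving Bb major.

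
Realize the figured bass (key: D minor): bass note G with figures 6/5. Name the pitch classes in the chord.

G, Bb, D, E

The written figures 6/5 are shorthand for 6/5/3: the 3 is implied.
A third above G in this key is Bb.
A fifth above G in this key is D.
A sixth above G in this key is E.
Together with the bass G, this spells E half-diminished seventh in first inversion.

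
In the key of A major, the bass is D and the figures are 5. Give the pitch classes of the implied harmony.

D, F#, A

The written figures 5 are shorthand for 5/3: the 3 is implied.
A third above D in this key is F#.
A fifth above D in this key is A.
Together with the bass D, this spells D major in root position.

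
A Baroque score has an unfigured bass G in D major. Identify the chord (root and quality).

G major

An unfigured bass indicates a triad in root position.
In root position the bass is the root, so the root is G.
The chord tones are G, B, D, giving G major.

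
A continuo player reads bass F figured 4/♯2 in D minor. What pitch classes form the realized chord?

The written figures 4/♯2 are shorthand for 6/4/2: the 6 is implied.
A second above F in this key is G, raised to G# by the sharp.
A fourth above F in this key is Bb.
A sixth above F in this key is D.

F, G#, Bb, D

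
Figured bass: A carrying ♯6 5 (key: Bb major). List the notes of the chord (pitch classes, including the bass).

The written figures ♯6 5 are shorthand for 6/5/3: the 3 is implied.
A third above A in this key is C.
A fifth above A in this key is Eb.
A sixth above A in this key is F, raised to F# by the sharp.
Together with the bass A, this spells F# diminished seventh in first inversion.

A, C, Eb, F#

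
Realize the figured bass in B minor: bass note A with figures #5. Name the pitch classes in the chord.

A, C#, E#

The written figures #5 are shorthand for 5/3: the 3 is implied.
A third above A in this key is C#.
A fifth above A in this key is E, raised to E# by the sharp.
Together with the bass A, this spells A augmented in root position.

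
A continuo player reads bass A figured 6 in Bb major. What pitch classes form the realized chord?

A, C, F

The written figures 6 are shorthand for 6/3: the 3 is implied.
A third above A in this key is C.
A sixth above A in this key is F.
Together with the bass A, this spells F major in first inversion.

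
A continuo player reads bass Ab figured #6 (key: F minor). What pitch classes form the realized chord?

Ab, C, F#

The written figures #6 are shorthand for 6/3: the 3 is implied.
A third above Ab in this key is C.
A sixth above Ab in this key is F, raised to F# by the sharp.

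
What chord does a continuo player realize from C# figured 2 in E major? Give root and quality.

The figures 2 indicate a seventh chord in third inversion.
In third inversion the root lies a second above the bass: a second above C# in E major is D#.
The chord tones are C#, D#, F#, A, giving D# half-diminished seventh.

D# half-diminished seventh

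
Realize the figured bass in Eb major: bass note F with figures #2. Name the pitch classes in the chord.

The written figures #2 are shorthand for 6/4/2: the 6/4 are implied.
A second above F in this key is G, raised to G# by the sharp.
A fourth above F in this key is Bb.
A sixth above F in this key is D.

F, G#, Bb, D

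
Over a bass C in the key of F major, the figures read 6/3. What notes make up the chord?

C, E, A

A third above C in this key is E.
A sixth above C in this key is A.
Together with the bass C, this spells A minor in first inversion.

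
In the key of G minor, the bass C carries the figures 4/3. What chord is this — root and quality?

F dominant seventh

The figures 4/3 indicate a seventh chord in second inversion.
In second inversion the root lies a fourth above the bass: a fourth above C in G minor is F.
The chord tones are C, Eb, F, A, giving F dominant seventh.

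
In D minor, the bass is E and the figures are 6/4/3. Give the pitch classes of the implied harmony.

E, G, A, C

A third above E in this key is G.
A fourth above E in this key is A.
A sixth above E in this key is C.
Together with the bass E, this spells A minor seventh in second inversion.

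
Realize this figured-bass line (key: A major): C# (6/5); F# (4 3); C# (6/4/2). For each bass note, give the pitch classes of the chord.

C# (6/5/3): C#, E, G#, A.
F# (6/4/3): F#, A, B, D.
C# (6/4/2): C#, D, F#, A.

C#, E, G#, A | F#, A, B, D | C#, D, F#, A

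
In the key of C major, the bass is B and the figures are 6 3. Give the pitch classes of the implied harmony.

B, D, G

A third above B in this key is D.
A sixth above B in this key is G.
Together with the bass B, this spells G major in first inversion.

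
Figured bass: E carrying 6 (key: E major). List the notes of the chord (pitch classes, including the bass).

The written figures 6 are shorthand for 6/3: the 3 is implied.
A third above E in this key is G#.
A sixth above E in this key is C#.
Together with the bass E, this spells C# minor in first inversion.

E, G#, C#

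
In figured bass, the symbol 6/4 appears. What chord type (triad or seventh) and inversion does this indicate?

Intervals of 6/4 above the bass form a triad; the bass is the fifth, so this is second inversion.

triad, second inversion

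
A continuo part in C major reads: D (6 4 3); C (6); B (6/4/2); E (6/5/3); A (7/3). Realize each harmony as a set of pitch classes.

D, F, G, B | C, E, A | B, C, E, G | E, G, B, C | A, C, E, G

D (6/4/3): D, F, G, B.
C (6/3): C, E, A.
B (6/4/2): B, C, E, G.
E (6/5/3): E, G, B, C.
A (7/5/3): A, C, E, G.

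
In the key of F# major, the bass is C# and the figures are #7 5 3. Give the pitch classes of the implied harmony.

C#, E#, G#, B#

A third above C# in this key is E#.
A fifth above C# in this key is G#.
A seventh above C# in this key is B, raised to B# by the sharp.
Together with the bass C#, this spells C# major seventh in root position.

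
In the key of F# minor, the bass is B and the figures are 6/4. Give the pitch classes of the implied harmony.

B, E, G#

A fourth above B in this key is E.
A sixth above B in this key is G#.
Together with the bass B, this spells E major in second inversion.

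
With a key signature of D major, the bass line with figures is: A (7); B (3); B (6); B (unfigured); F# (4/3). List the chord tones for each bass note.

A, C#, E, G | B, D, F# | B, D, G | B, D, F# | F#, A, B, D

A (7/5/3): A, C#, E, G.
B (5/3): B, D, F#.
B (6/3): B, D, G.
B (5/3): B, D, F#.
F# (6/4/3): F#, A, B, D.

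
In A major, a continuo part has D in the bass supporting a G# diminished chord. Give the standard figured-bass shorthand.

D is the fifth of G# diminished, so the chord is in second inversion.
A triad in second inversion is figured 6/4, conventionally abbreviated 6/4.

6/4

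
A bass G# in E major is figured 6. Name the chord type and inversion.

triad, first inversion

6 is shorthand for 6/3.
Intervals of 6/3 above the bass form a triad; the bass is the third, so this is first inversion.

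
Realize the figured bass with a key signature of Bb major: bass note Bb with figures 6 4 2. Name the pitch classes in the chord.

A second above Bb in this key is C.
A fourth above Bb in this key is Eb.
A sixth above Bb in this key is G.
Together with the bass Bb, this spells C minor seventh in third inversion.

Bb, C, Eb, G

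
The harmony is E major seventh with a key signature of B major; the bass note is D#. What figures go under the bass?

4/2

D# is the seventh of E major seventh, so the chord is in third inversion.
A seventh chord in third inversion is figured 6/4/2, conventionally abbreviated 4/2.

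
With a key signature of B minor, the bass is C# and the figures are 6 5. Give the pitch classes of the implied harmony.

C#, E, G, A

The written figures 6 5 are shorthand for 6/5/3: the 3 is implied.
A third above C# in this key is E.
A fifth above C# in this key is G.
A sixth above C# in this key is A.
Together with the bass C#, this spells A dominant seventh in first inversion.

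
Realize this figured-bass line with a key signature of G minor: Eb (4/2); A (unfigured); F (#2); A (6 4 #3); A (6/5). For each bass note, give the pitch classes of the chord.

Eb, F, A, C | A, C, Eb | F, G#, Bb, D | A, C#, D, F | A, C, Eb, F

Eb (6/4/2): Eb, F, A, C.
A (5/3): A, C, Eb.
F (6/4/#2): F, G#, Bb, D.
A (6/4/#3): A, C#, D, F.
A (6/5/3): A, C, Eb, F.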